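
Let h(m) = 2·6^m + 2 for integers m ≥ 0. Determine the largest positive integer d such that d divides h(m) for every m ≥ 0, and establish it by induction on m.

d = 2

Computing the first values: h(0) = 4 and h(1) = 14; gcd(4, 14) = 2, so d ≤ 2.
We prove 2 | 2·6^m + 2 for all m ≥ 0 by induction on m.
Base step (m = 0): h(0) = 4 = 2·(2), so 2 | h(0).
Inductive step: suppose the statement holds for some r ≥ 0, i.e. 2 | h(r). Then
h(r+1) = 2·6^(r+1) + 2 = 6·(2·6^r + 2) - 10 = 6·h(r) - 10. The first term is divisible by 2 by the inductive hypothesis, and -10 is divisible by 2. Hence 2 | h(r+1).
By the principle of mathematical induction, the result holds for all m ≥ 0.
Therefore the largest such d is 2.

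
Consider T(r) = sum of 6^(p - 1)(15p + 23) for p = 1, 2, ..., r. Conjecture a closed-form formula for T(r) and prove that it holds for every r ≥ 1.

We claim T(r) = 6^r(3r + 4) - 4 for all r ≥ 1.
Base step (r = 1): T(1) = 38, and the closed form gives 38. They agree.
Inductive step: suppose the statement holds for some p ≥ 1, so T(p) = 6^p(3p + 4) - 4.
Then T(p+1) = T(p) + (6^p(15p + 38)) = (6^p(3p + 4) - 4) + (6^p(15p + 38)).
Simplifying, T(p+1) = 18·6^p·p + 42·6^p - 4 = 6^(p+1)(3(p+1) + 4) - 4,
which is the closed form with r = p+1.
By the principle of mathematical induction, the result holds for all r ≥ 1.

T(r) = 6^r(3r + 4) - 4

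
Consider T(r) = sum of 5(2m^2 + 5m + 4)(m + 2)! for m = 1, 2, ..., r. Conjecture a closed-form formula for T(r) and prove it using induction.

T(r) = (10r + 5)(r + 3)! - 30

We claim T(r) = (10r + 5)(r + 3)! - 30 for all r ≥ 1.
For the base case r = 1: T(1) = 330, and the closed form gives 330. They agree.
Inductive step: assume the claim holds for r = m, so T(m) = (10m + 5)(m + 3)! - 30.
Then T(m+1) = T(m) + (5(2m^2 + 9m + 11)(m + 3)!) = ((10m + 5)(m + 3)! - 30) + (5(2m^2 + 9m + 11)(m + 3)!).
Simplifying, T(m+1) = (10(m+1) + 5)((m+1) + 3)! - 30,
which is the closed form with r = m+1.
This completes the induction.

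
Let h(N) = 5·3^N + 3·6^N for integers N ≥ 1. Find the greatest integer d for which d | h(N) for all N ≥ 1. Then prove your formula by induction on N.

Computing the first values: h(1) = 33 and h(2) = 153; gcd(33, 153) = 3, so d ≤ 3.
We prove 3 | 5·3^N + 3·6^N for all N ≥ 1 by induction on N.
Base step (N = 1): h(1) = 33 = 3·(11), so 3 | h(1).
Suppose the result is true for N = j, i.e. 3 | h(j). Then
h(j+1) − 6·h(j) = (5·3^(j+1) + 3·6^(j+1)) − 6·(5·3^j + 3·6^j) = (5)·3^j·(3 − 6) = (-15)·3^j. Since 3 | h(j) by the inductive hypothesis, 3 | 6·h(j); and 3 | -15 since -15 = 3·-5. Therefore 3 | h(j+1).
By the principle of mathematical induction, the result holds for all N ≥ 1.
Therefore the largest such d is 3.

d = 3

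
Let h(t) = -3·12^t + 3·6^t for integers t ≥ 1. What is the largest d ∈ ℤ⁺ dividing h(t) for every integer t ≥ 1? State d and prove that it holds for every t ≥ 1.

Computing the first values: h(1) = -18 and h(2) = -324; gcd(-18, -324) = 18, so d ≤ 18.
We prove 18 | -3·12^t + 3·6^t for all t ≥ 1 by induction on t.
Base case (t = 1): h(1) = -18 = 18·(-1), so 18 | h(1).
Inductive step: suppose the statement holds for some j ≥ 1, i.e. 18 | h(j). Then
h(j+1) − 12·h(j) = (-3·12^(j+1) + 3·6^(j+1)) − 12·(-3·12^j + 3·6^j) = (3)·6^j·(6 − 12) = (-18)·6^j. Since 18 | h(j) by the inductive hypothesis, 18 | 12·h(j); and 18 | -18 since -18 = 18·-1. Therefore 18 | h(j+1).
Hence, by induction on t, the claim holds for every t ≥ 1.
Therefore the largest such d is 18.

d = 18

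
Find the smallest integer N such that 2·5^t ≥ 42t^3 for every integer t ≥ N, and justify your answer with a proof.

N = 5

At t = 4: 1250 < 2688, so the inequality fails and N ≥ 5. We prove 2·5^t ≥ 42t^3 for all t ≥ 5.
Base step (t = 5): 2·5^t = 6250 and 42t^3 = 5250, so 6250 ≥ 5250.
For the inductive step, assume it holds for an arbitrary k ≥ 5, so 2·5^k ≥ 42k^3.
Then 2·5^(k + 1) = 5·(2·5^k) ≥ 5·(42k^3).
Also, for k ≥ 5 we have 5·(42k^3) ≥ 42(k+1)^3, since 5 ≥ (1 + 1/k)^3 for all k ≥ 5.
Combining, 2·5^(k + 1) ≥ 42(k+1)^3.
This completes the induction.
Hence the smallest such N is 5.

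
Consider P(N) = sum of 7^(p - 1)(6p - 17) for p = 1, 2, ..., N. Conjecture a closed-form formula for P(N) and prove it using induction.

We claim P(N) = 7^N(N - 3) + 3 for all N ≥ 1.
For the base case N = 1: P(1) = -11, and the closed form gives -11. They agree.
Inductive step: suppose the statement holds for some p ≥ 1, so P(p) = 7^p(p - 3) + 3.
Then P(p+1) = P(p) + (7^p(6p - 11)) = (7^p(p - 3) + 3) + (7^p(6p - 11)).
Simplifying, P(p+1) = 7·7^p·p - 14·7^p + 3 = 7^(p+1)((p+1) - 3) + 3,
which is the closed form with N = p+1.
This completes the induction.

P(N) = 7^N(N - 3) + 3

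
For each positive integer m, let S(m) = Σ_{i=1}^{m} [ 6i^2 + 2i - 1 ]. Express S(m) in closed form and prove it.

We claim S(m) = m(2m^2 + 4m + 1) for all m ≥ 1.
Base case (m = 1): S(1) = 7, and the closed form gives 7. They agree.
For the inductive step, assume it holds for an arbitrary i ≥ 1, so S(i) = i(2i^2 + 4i + 1).
Then S(i+1) = S(i) + (6i^2 + 14i + 7) = (i(2i^2 + 4i + 1)) + (6i^2 + 14i + 7).
Simplifying, S(i+1) = (i + 1)(2i^2 + 8i + 7) = (i+1)(2(i+1)^2 + 4(i+1) + 1),
which is the closed form with m = i+1.
Hence, by induction on m, the claim holds for every m ≥ 1.

S(m) = m(2m^2 + 4m + 1)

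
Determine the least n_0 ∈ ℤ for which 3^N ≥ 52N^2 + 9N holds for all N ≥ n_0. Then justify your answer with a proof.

At N = 7: 2187 < 2611, so the inequality fails and n_0 ≥ 8. We prove 3^N ≥ 52N^2 + 9N for all N ≥ 8.
For the base case N = 8: 3^N = 6561 and 52N^2 + 9N = 3400, so 6561 ≥ 3400.
Suppose the result is true for N = r, so 3^r ≥ 52r^2 + 9r.
Then 3^(r + 1) = 3·(3^r) ≥ 3·(52r^2 + 9r).
Also, for r ≥ 8 we have 3·(52r^2 + 9r) ≥ 52(r+1)^2 + 9(r+1), since 3·(52r^2 + 9r) − (52(r+1)^2 + 9(r+1)) = 104r^2 - 86r - 61, which is nonnegative for all r ≥ 8.
Combining, 3^(r + 1) ≥ 52(r+1)^2 + 9(r+1).
By induction, the statement is established for all N ≥ 8.
Hence the smallest such n_0 is 8.

n_0 = 8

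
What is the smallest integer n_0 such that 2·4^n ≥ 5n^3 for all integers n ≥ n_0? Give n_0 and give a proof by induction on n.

n_0 = 4

At n = 3: 128 < 135, so the inequality fails and n_0 ≥ 4. We prove 2·4^n ≥ 5n^3 for all n ≥ 4.
When n = 4: 2·4^n = 512 and 5n^3 = 320, so 512 ≥ 320.
Inductive step: assume the claim holds for n = j, so 2·4^j ≥ 5j^3.
Then 2·4^(j + 1) = 4·(2·4^j) ≥ 4·(5j^3).
Also, for j ≥ 4 we have 4·(5j^3) ≥ 5(j+1)^3, since 4 ≥ (1 + 1/j)^3 for all j ≥ 4.
Combining, 2·4^(j + 1) ≥ 5(j+1)^3.
This completes the induction.
Hence the smallest such n_0 is 4.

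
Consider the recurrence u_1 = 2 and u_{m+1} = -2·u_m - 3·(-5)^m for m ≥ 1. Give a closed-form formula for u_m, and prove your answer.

u_m = 7(-2)^(m - 1) + (-5)^m

Computing the first terms: u_1 = 2, u_2 = 11, u_3 = -97. This suggests u_m = 7(-2)^(m - 1) + (-5)^m.
When m = 1: the formula gives 2 = 2 = u_1.
Inductive step: assume the claim holds for m = p, so u_p = 7(-2)^(p - 1) + (-5)^p.
Then u_{p+1} = -2·u_p - 3·(-5)^p = -2·(7(-2)^(p - 1) + (-5)^p) - 3·(-5)^p = 7(-2)^p + (-5)^(p + 1) = 7(-2)^((p+1) - 1) + (-5)^(p+1),
which is the claimed formula at m = p+1.
By induction, the statement is established for all m ≥ 1.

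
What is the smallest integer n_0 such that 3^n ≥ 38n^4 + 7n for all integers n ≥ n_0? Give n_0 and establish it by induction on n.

At n = 12: 531441 < 788052, so the inequality fails and n_0 ≥ 13. We prove 3^n ≥ 38n^4 + 7n for all n ≥ 13.
When n = 13: 3^n = 1594323 and 38n^4 + 7n = 1085409, so 1594323 ≥ 1085409.
Suppose the result is true for n = m, so 3^m ≥ 38m^4 + 7m.
Then 3^(m + 1) = 3·(3^m) ≥ 3·(38m^4 + 7m).
Also, for m ≥ 13 we have 3·(38m^4 + 7m) ≥ 38(m+1)^4 + 7(m+1), since 3·(38m^4 + 7m) − (38(m+1)^4 + 7(m+1)) = 76m^4 - 152m^3 - 228m^2 - 138m - 45, which is nonnegative for all m ≥ 13.
Combining, 3^(m + 1) ≥ 38(m+1)^4 + 7(m+1).
This completes the induction.
Hence the smallest such n_0 is 13.

n_0 = 13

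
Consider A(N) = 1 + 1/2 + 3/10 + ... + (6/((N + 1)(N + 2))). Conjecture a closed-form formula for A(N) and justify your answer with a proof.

We claim A(N) = 3N/(N + 2) for all N ≥ 1.
Base case (N = 1): A(1) = 1, and the closed form gives 1. They agree.
For the inductive step, assume it holds for an arbitrary p ≥ 1, so A(p) = 3p/(p + 2).
Then A(p+1) = A(p) + (6/((p + 2)(p + 3))) = (3p/(p + 2)) + (6/((p + 2)(p + 3))).
Simplifying, A(p+1) = 3(p + 1)/(p + 3) = 3(p+1)/((p+1) + 2),
which is the closed form with N = p+1.
By the principle of mathematical induction, the result holds for all N ≥ 1.

A(N) = 3N/(N + 2)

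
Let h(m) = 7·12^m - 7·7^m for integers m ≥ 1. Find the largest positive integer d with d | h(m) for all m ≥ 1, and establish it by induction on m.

d = 35

Computing the first values: h(1) = 35 and h(2) = 665; gcd(35, 665) = 35, so d ≤ 35.
We prove 35 | 7·12^m - 7·7^m for all m ≥ 1 by induction on m.
Base case (m = 1): h(1) = 35 = 35·(1), so 35 | h(1).
Inductive step: suppose the statement holds for some p ≥ 1, i.e. 35 | h(p). Then
h(p+1) − 12·h(p) = (7·12^(p+1) - 7·7^(p+1)) − 12·(7·12^p - 7·7^p) = (-7)·7^p·(7 − 12) = (35)·7^p. Since 35 | h(p) by the inductive hypothesis, 35 | 12·h(p); and 35 | 35 since 35 = 35·1. Therefore 35 | h(p+1).
By the principle of mathematical induction, the result holds for all m ≥ 1.
Therefore the largest such d is 35.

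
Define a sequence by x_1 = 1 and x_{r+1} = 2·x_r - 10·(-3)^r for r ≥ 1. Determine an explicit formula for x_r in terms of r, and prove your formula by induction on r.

Computing the first terms: x_1 = 1, x_2 = 32, x_3 = -26. This suggests x_r = 2(-3)^r + 7·2^(r - 1).
For the base case r = 1: the formula gives 1 = 1 = x_1.
For the inductive step, assume it holds for an arbitrary p ≥ 1, so x_p = 2(-3)^p + 7·2^(p - 1).
Then x_{p+1} = 2·x_p - 10·(-3)^p = 2·(2(-3)^p + 7·2^(p - 1)) - 10·(-3)^p = 2(-3)^(p + 1) + 7·2^p = 2(-3)^(p+1) + 7·2^((p+1) - 1),
which is the claimed formula at r = p+1.
Hence, by induction on r, the claim holds for every r ≥ 1.

x_r = 2(-3)^r + 7·2^(r - 1)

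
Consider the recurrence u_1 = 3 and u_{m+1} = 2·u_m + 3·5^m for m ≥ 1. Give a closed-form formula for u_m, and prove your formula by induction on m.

Computing the first terms: u_1 = 3, u_2 = 21, u_3 = 117. This suggests u_m = -2^m + 5^m.
Base step (m = 1): the formula gives 3 = 3 = u_1.
Suppose the result is true for m = i, so u_i = -2^i + 5^i.
Then u_{i+1} = 2·u_i + 3·5^i = 2·(-2^i + 5^i) + 3·5^i = -2^(i + 1) + 5^(i + 1),
which is the claimed formula at m = i+1.
By the principle of mathematical induction, the result holds for all m ≥ 1.

u_m = -2^m + 5^m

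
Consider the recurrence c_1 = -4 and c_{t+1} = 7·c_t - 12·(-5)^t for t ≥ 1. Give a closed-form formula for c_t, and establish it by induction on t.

Computing the first terms: c_1 = -4, c_2 = 32, c_3 = -76. This suggests c_t = (-5)^t + 7^(t - 1).
When t = 1: the formula gives -4 = -4 = c_1.
For the inductive step, assume it holds for an arbitrary k ≥ 1, so c_k = (-5)^k + 7^(k - 1).
Then c_{k+1} = 7·c_k - 12·(-5)^k = 7·((-5)^k + 7^(k - 1)) - 12·(-5)^k = (-5)^(k + 1) + 7^k = (-5)^(k+1) + 7^((k+1) - 1),
which is the claimed formula at t = k+1.
This completes the induction.

c_t = (-5)^t + 7^(t - 1)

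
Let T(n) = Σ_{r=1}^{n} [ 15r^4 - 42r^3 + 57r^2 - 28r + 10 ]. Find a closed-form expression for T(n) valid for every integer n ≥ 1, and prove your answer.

We claim T(n) = n(3n^4 - 3n^3 + 3n^2 + 4n + 5) for all n ≥ 1.
Base step (n = 1): T(1) = 12, and the closed form gives 12. They agree.
Inductive step: assume the claim holds for n = r, so T(r) = r(3r^4 - 3r^3 + 3r^2 + 4r + 5).
Then T(r+1) = T(r) + (15r^4 + 18r^3 + 21r^2 + 20r + 12) = (r(3r^4 - 3r^3 + 3r^2 + 4r + 5)) + (15r^4 + 18r^3 + 21r^2 + 20r + 12).
Simplifying, T(r+1) = (r + 1)(3r^4 + 9r^3 + 12r^2 + 13r + 12) = (r+1)(3(r+1)^4 - 3(r+1)^3 + 3(r+1)^2 + 4(r+1) + 5),
which is the closed form with n = r+1.
By the principle of mathematical induction, the result holds for all n ≥ 1.

T(n) = n(3n^4 - 3n^3 + 3n^2 + 4n + 5)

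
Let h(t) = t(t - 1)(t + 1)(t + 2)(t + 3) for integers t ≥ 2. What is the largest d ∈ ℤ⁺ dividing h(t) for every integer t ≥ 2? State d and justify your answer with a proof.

Computing the first values: h(2) = 120 and h(3) = 720; gcd(120, 720) = 120, so d ≤ 120.
We prove 120 | t(t - 1)(t + 1)(t + 2)(t + 3) for all t ≥ 2 by induction on t.
Base case (t = 2): h(2) = 120 = 120·(1), so 120 | h(2).
Inductive step: suppose the statement holds for some k ≥ 2, i.e. 120 | h(k). Then
h(k+1) − h(k) = k·(k+1)·(k+2)·(k+3)·(k+4) − (k-1)·k·(k+1)·(k+2)·(k+3) = k·(k+1)·(k+2)·(k+3)·[(k+4) − (k-1)] = 5·k·(k+1)·(k+2)·(k+3). The product of 4 consecutive integers is divisible by (4)! = 24, so h(k+1) − h(k) is divisible by 5·24 = 120. By the inductive hypothesis 120 | h(k), hence 120 | h(k+1).
Hence, by induction on t, the claim holds for every t ≥ 2.
Therefore the largest such d is 120.

d = 120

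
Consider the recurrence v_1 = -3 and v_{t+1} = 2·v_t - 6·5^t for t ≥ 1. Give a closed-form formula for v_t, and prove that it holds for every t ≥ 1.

Computing the first terms: v_1 = -3, v_2 = -36, v_3 = -222. This suggests v_t = 7·2^(t - 1) - 2·5^t.
When t = 1: the formula gives -3 = -3 = v_1.
Suppose the result is true for t = k, so v_k = 7·2^(k - 1) - 2·5^k.
Then v_{k+1} = 2·v_k - 6·5^k = 2·(7·2^(k - 1) - 2·5^k) - 6·5^k = 7·2^k - 2·5^(k + 1) = 7·2^((k+1) - 1) - 2·5^(k+1),
which is the claimed formula at t = k+1.
Hence, by induction on t, the claim holds for every t ≥ 1.

v_t = 7·2^(t - 1) - 2·5^t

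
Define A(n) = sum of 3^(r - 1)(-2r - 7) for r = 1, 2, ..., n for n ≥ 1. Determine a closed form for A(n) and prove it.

We claim A(n) = -3^n(n + 3) + 3 for all n ≥ 1.
Base case (n = 1): A(1) = -9, and the closed form gives -9. They agree.
Suppose the result is true for n = r, so A(r) = -3^r(r + 3) + 3.
Then A(r+1) = A(r) + (3^r(-2r - 9)) = (-3^r(r + 3) + 3) + (3^r(-2r - 9)).
Simplifying, A(r+1) = -3·3^r·r - 12·3^r + 3 = -3^(r+1)((r+1) + 3) + 3,
which is the closed form with n = r+1.
Hence, by induction on n, the claim holds for every n ≥ 1.

A(n) = -3^n(n + 3) + 3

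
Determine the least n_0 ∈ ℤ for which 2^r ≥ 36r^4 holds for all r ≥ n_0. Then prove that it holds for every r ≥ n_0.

At r = 23: 8388608 < 10074276, so the inequality fails and n_0 ≥ 24. We prove 2^r ≥ 36r^4 for all r ≥ 24.
Base step (r = 24): 2^r = 16777216 and 36r^4 = 11943936, so 16777216 ≥ 11943936.
For the inductive step, assume it holds for an arbitrary k ≥ 24, so 2^k ≥ 36k^4.
Then 2^(k + 1) = 2·(2^k) ≥ 2·(36k^4).
Also, for k ≥ 24 we have 2·(36k^4) ≥ 36(k+1)^4, since 2 ≥ (1 + 1/k)^4 for all k ≥ 24.
Combining, 2^(k + 1) ≥ 36(k+1)^4.
By induction, the statement is established for all r ≥ 24.
Hence the smallest such n_0 is 24.

n_0 = 24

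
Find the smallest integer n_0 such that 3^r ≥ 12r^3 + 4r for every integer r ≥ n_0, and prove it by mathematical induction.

At r = 7: 2187 < 4144, so the inequality fails and n_0 ≥ 8. We prove 3^r ≥ 12r^3 + 4r for all r ≥ 8.
When r = 8: 3^r = 6561 and 12r^3 + 4r = 6176, so 6561 ≥ 6176.
Suppose the result is true for r = m, so 3^m ≥ 12m^3 + 4m.
Then 3^(m + 1) = 3·(3^m) ≥ 3·(12m^3 + 4m).
Also, for m ≥ 8 we have 3·(12m^3 + 4m) ≥ 12(m+1)^3 + 4(m+1), since 3·(12m^3 + 4m) − (12(m+1)^3 + 4(m+1)) = 24m^3 - 36m^2 - 28m - 16, which is nonnegative for all m ≥ 8.
Combining, 3^(m + 1) ≥ 12(m+1)^3 + 4(m+1).
By the principle of mathematical induction, the result holds for all r ≥ 8.
Hence the smallest such n_0 is 8.

n_0 = 8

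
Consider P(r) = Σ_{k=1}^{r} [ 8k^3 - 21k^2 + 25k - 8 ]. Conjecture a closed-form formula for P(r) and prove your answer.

We claim P(r) = r(2r^3 - 3r^2 + 4r + 1) for all r ≥ 1.
When r = 1: P(1) = 4, and the closed form gives 4. They agree.
Suppose the result is true for r = k, so P(k) = k(2k^3 - 3k^2 + 4k + 1).
Then P(k+1) = P(k) + (8k^3 + 3k^2 + 7k + 4) = (k(2k^3 - 3k^2 + 4k + 1)) + (8k^3 + 3k^2 + 7k + 4).
Simplifying, P(k+1) = (k + 1)(2k^3 + 3k^2 + 4k + 4) = (k+1)(2(k+1)^3 - 3(k+1)^2 + 4(k+1) + 1),
which is the closed form with r = k+1.
By induction, the statement is established for all r ≥ 1.

P(r) = r(2r^3 - 3r^2 + 4r + 1)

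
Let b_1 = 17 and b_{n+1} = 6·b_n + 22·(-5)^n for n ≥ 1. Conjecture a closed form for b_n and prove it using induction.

Computing the first terms: b_1 = 17, b_2 = -8, b_3 = 502. This suggests b_n = -2(-5)^n + 7·6^(n - 1).
For the base case n = 1: the formula gives 17 = 17 = b_1.
Inductive step: assume the claim holds for n = i, so b_i = -2(-5)^i + 7·6^(i - 1).
Then b_{i+1} = 6·b_i + 22·(-5)^i = 6·(-2(-5)^i + 7·6^(i - 1)) + 22·(-5)^i = -2(-5)^(i + 1) + 7·6^i = -2(-5)^(i+1) + 7·6^((i+1) - 1),
which is the claimed formula at n = i+1.
By induction, the statement is established for all n ≥ 1.

b_n = -2(-5)^n + 7·6^(n - 1)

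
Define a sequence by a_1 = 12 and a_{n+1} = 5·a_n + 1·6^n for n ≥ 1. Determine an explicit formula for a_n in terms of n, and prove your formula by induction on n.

a_n = 6·5^(n - 1) + 6^n

Computing the first terms: a_1 = 12, a_2 = 66, a_3 = 366. This suggests a_n = 6·5^(n - 1) + 6^n.
For the base case n = 1: the formula gives 12 = 12 = a_1.
Inductive step: assume the claim holds for n = k, so a_k = 6·5^(k - 1) + 6^k.
Then a_{k+1} = 5·a_k + 1·6^k = 5·(6·5^(k - 1) + 6^k) + 1·6^k = 6·5^k + 6^(k + 1) = 6·5^((k+1) - 1) + 6^(k+1),
which is the claimed formula at n = k+1.
Hence, by induction on n, the claim holds for every n ≥ 1.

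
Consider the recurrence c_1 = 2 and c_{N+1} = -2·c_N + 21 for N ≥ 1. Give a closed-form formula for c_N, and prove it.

c_N = -5(-2)^(N - 1) + 7

Computing the first terms: c_1 = 2, c_2 = 17, c_3 = -13. This suggests c_N = -5(-2)^(N - 1) + 7.
For the base case N = 1: the formula gives 2 = 2 = c_1.
Inductive step: suppose the statement holds for some r ≥ 1, so c_r = -5(-2)^(r - 1) + 7.
Then c_{r+1} = -2·c_r + 21 = -2·(-5(-2)^(r - 1) + 7) + 21 = -5(-2)^r + 7 = -5(-2)^((r+1) - 1) + 7,
which is the claimed formula at N = r+1.
By induction, the statement is established for all N ≥ 1.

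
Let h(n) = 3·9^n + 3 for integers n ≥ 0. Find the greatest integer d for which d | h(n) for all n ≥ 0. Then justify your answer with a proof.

Computing the first values: h(0) = 6 and h(1) = 30; gcd(6, 30) = 6, so d ≤ 6.
We prove 6 | 3·9^n + 3 for all n ≥ 0 by induction on n.
When n = 0: h(0) = 6 = 6·(1), so 6 | h(0).
Inductive step: assume the claim holds for n = m, i.e. 6 | h(m). Then
h(m+1) = 3·9^(m+1) + 3 = 9·(3·9^m + 3) - 24 = 9·h(m) - 24. The first term is divisible by 6 by the inductive hypothesis, and -24 is divisible by 6. Hence 6 | h(m+1).
By induction, the statement is established for all n ≥ 0.
Therefore the largest such d is 6.

d = 6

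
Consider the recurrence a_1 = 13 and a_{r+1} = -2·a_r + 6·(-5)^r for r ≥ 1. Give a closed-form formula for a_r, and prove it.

a_r = 3(-2)^(r - 1) - 2(-5)^r

Computing the first terms: a_1 = 13, a_2 = -56, a_3 = 262. This suggests a_r = 3(-2)^(r - 1) - 2(-5)^r.
Base case (r = 1): the formula gives 13 = 13 = a_1.
Suppose the result is true for r = j, so a_j = 3(-2)^(j - 1) - 2(-5)^j.
Then a_{j+1} = -2·a_j + 6·(-5)^j = -2·(3(-2)^(j - 1) - 2(-5)^j) + 6·(-5)^j = 3(-2)^j - 2(-5)^(j + 1) = 3(-2)^((j+1) - 1) - 2(-5)^(j+1),
which is the claimed formula at r = j+1.
Hence, by induction on r, the claim holds for every r ≥ 1.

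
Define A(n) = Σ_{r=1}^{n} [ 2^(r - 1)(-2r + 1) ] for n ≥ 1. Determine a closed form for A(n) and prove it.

A(n) = 2^n(-2n + 3) - 3

We claim A(n) = 2^n(-2n + 3) - 3 for all n ≥ 1.
For the base case n = 1: A(1) = -1, and the closed form gives -1. They agree.
Inductive step: suppose the statement holds for some r ≥ 1, so A(r) = 2^r(-2r + 3) - 3.
Then A(r+1) = A(r) + (2^r(-2r - 1)) = (2^r(-2r + 3) - 3) + (2^r(-2r - 1)).
Simplifying, A(r+1) = 2^(r + 1) - 2^(r + 2)r - 3 = 2^(r+1)(-2(r+1) + 3) - 3,
which is the closed form with n = r+1.
Hence, by induction on n, the claim holds for every n ≥ 1.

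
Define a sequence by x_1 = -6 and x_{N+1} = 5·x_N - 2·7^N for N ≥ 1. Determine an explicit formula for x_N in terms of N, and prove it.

x_N = 5^(N - 1) - 7^N

Computing the first terms: x_1 = -6, x_2 = -44, x_3 = -318. This suggests x_N = 5^(N - 1) - 7^N.
For the base case N = 1: the formula gives -6 = -6 = x_1.
Suppose the result is true for N = k, so x_k = 5^(k - 1) - 7^k.
Then x_{k+1} = 5·x_k - 2·7^k = 5·(5^(k - 1) - 7^k) - 2·7^k = 5^k - 7^(k + 1) = 5^((k+1) - 1) - 7^(k+1),
which is the claimed formula at N = k+1.
Hence, by induction on N, the claim holds for every N ≥ 1.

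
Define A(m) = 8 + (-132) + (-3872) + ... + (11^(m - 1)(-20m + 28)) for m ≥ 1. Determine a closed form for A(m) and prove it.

A(m) = 11^m(-2m + 3) - 3

We claim A(m) = 11^m(-2m + 3) - 3 for all m ≥ 1.
Base step (m = 1): A(1) = 8, and the closed form gives 8. They agree.
Suppose the result is true for m = k, so A(k) = 11^k(-2k + 3) - 3.
Then A(k+1) = A(k) + (11^k(-20k + 8)) = (11^k(-2k + 3) - 3) + (11^k(-20k + 8)).
Simplifying, A(k+1) = -22·11^k·k + 11·11^k - 3 = 11^(k+1)(-2(k+1) + 3) - 3,
which is the closed form with m = k+1.
Hence, by induction on m, the claim holds for every m ≥ 1.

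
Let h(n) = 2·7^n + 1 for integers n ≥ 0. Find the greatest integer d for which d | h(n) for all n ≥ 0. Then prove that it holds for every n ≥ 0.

Computing the first values: h(0) = 3 and h(1) = 15; gcd(3, 15) = 3, so d ≤ 3.
We prove 3 | 2·7^n + 1 for all n ≥ 0 by induction on n.
Base case (n = 0): h(0) = 3 = 3·(1), so 3 | h(0).
For the inductive step, assume it holds for an arbitrary j ≥ 0, i.e. 3 | h(j). Then
h(j+1) = 2·7^(j+1) + 1 = 7·(2·7^j + 1) - 6 = 7·h(j) - 6. The first term is divisible by 3 by the inductive hypothesis, and -6 is divisible by 3. Hence 3 | h(j+1).
This completes the induction.
Therefore the largest such d is 3.

d = 3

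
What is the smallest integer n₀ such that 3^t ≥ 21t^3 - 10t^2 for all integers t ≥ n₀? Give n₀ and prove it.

At t = 8: 6561 < 10112, so the inequality fails and n₀ ≥ 9. We prove 3^t ≥ 21t^3 - 10t^2 for all t ≥ 9.
For the base case t = 9: 3^t = 19683 and 21t^3 - 10t^2 = 14499, so 19683 ≥ 14499.
For the inductive step, assume it holds for an arbitrary r ≥ 9, so 3^r ≥ 21r^3 - 10r^2.
Then 3^(r + 1) = 3·(3^r) ≥ 3·(21r^3 - 10r^2).
Also, for r ≥ 9 we have 3·(21r^3 - 10r^2) ≥ 21(r+1)^3 - 10(r+1)^2, since 3·(21r^3 - 10r^2) − (21(r+1)^3 - 10(r+1)^2) = 42r^3 - 83r^2 - 43r - 11, which is nonnegative for all r ≥ 9.
Combining, 3^(r + 1) ≥ 21(r+1)^3 - 10(r+1)^2.
By the principle of mathematical induction, the result holds for all t ≥ 9.
Hence the smallest such n₀ is 9.

n₀ = 9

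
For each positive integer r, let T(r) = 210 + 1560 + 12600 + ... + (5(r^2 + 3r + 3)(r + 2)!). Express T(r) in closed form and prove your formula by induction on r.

We claim T(r) = (5r + 5)(r + 3)! - 30 for all r ≥ 1.
When r = 1: T(1) = 210, and the closed form gives 210. They agree.
For the inductive step, assume it holds for an arbitrary j ≥ 1, so T(j) = (5j + 5)(j + 3)! - 30.
Then T(j+1) = T(j) + (5(j^2 + 5j + 7)(j + 3)!) = ((5j + 5)(j + 3)! - 30) + (5(j^2 + 5j + 7)(j + 3)!).
Simplifying, T(j+1) = (5(j+1) + 5)((j+1) + 3)! - 30,
which is the closed form with r = j+1.
Hence, by induction on r, the claim holds for every r ≥ 1.

T(r) = (5r + 5)(r + 3)! - 30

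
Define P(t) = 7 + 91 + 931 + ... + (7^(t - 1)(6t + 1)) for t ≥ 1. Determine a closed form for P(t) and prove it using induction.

P(t) = 7^t·t

We claim P(t) = 7^t·t for all t ≥ 1.
Base case (t = 1): P(1) = 7, and the closed form gives 7. They agree.
Inductive step: assume the claim holds for t = m, so P(m) = 7^m·m.
Then P(m+1) = P(m) + (7^m(6m + 7)) = (7^m·m) + (7^m(6m + 7)).
Simplifying, P(m+1) = 7^(m + 1)(m + 1) = 7^(m+1)·(m+1),
which is the closed form with t = m+1.
Hence, by induction on t, the claim holds for every t ≥ 1.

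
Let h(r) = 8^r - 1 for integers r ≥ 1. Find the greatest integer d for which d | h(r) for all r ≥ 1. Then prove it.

Computing the first values: h(1) = 7 and h(2) = 63; gcd(7, 63) = 7, so d ≤ 7.
We prove 7 | 8^r - 1 for all r ≥ 1 by induction on r.
Base step (r = 1): h(1) = 7 = 7·(1), so 7 | h(1).
Suppose the result is true for r = i, i.e. 7 | h(i). Then
8^{i+1} − 1^{i+1} = 8·8^i − 1·1^i = 8·(8^i − 1^i) + (7)·1^i. The first term is divisible by 7 by the inductive hypothesis, and the second term (7)·1^i is divisible by 7 since 7 | 7. Hence 7 | h(i+1).
This completes the induction.
Therefore the largest such d is 7.

d = 7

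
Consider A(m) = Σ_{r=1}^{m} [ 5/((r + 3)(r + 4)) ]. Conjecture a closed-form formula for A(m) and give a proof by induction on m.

We claim A(m) = 5m/(4(m + 4)) for all m ≥ 1.
When m = 1: A(1) = 1/4, and the closed form gives 1/4. They agree.
For the inductive step, assume it holds for an arbitrary r ≥ 1, so A(r) = 5r/(4(r + 4)).
Then A(r+1) = A(r) + (5/((r + 4)(r + 5))) = (5r/(4(r + 4))) + (5/((r + 4)(r + 5))).
Simplifying, A(r+1) = 5(r + 1)/(4(r + 5)) = 5(r+1)/(4((r+1) + 4)),
which is the closed form with m = r+1.
By induction, the statement is established for all m ≥ 1.

A(m) = 5m/(4(m + 4))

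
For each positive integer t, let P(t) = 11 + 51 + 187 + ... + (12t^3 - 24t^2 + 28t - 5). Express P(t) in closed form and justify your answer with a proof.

We claim P(t) = t(3t^3 - 2t^2 + 5t + 5) for all t ≥ 1.
For the base case t = 1: P(1) = 11, and the closed form gives 11. They agree.
For the inductive step, assume it holds for an arbitrary k ≥ 1, so P(k) = k(3k^3 - 2k^2 + 5k + 5).
Then P(k+1) = P(k) + (12k^3 + 12k^2 + 16k + 11) = (k(3k^3 - 2k^2 + 5k + 5)) + (12k^3 + 12k^2 + 16k + 11).
Simplifying, P(k+1) = (k + 1)(3k^3 + 7k^2 + 10k + 11) = (k+1)(3(k+1)^3 - 2(k+1)^2 + 5(k+1) + 5),
which is the closed form with t = k+1.
By induction, the statement is established for all t ≥ 1.

P(t) = t(3t^3 - 2t^2 + 5t + 5)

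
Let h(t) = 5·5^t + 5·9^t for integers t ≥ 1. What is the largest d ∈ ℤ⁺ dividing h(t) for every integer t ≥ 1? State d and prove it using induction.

Computing the first values: h(1) = 70 and h(2) = 530; gcd(70, 530) = 10, so d ≤ 10.
We prove 10 | 5·5^t + 5·9^t for all t ≥ 1 by induction on t.
For the base case t = 1: h(1) = 70 = 10·(7), so 10 | h(1).
Inductive step: assume the claim holds for t = p, i.e. 10 | h(p). Then
h(p+1) − 9·h(p) = (5·5^(p+1) + 5·9^(p+1)) − 9·(5·5^p + 5·9^p) = (5)·5^p·(5 − 9) = (-20)·5^p. Since 10 | h(p) by the inductive hypothesis, 10 | 9·h(p); and 10 | -20 since -20 = 10·-2. Therefore 10 | h(p+1).
By the principle of mathematical induction, the result holds for all t ≥ 1.
Therefore the largest such d is 10.

d = 10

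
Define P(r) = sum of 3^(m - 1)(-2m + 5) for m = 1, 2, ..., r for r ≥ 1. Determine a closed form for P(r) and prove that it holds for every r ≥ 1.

We claim P(r) = 3^r(-r + 3) - 3 for all r ≥ 1.
When r = 1: P(1) = 3, and the closed form gives 3. They agree.
Suppose the result is true for r = m, so P(m) = 3^m(-m + 3) - 3.
Then P(m+1) = P(m) + (3^m(-2m + 3)) = (3^m(-m + 3) - 3) + (3^m(-2m + 3)).
Simplifying, P(m+1) = -3·3^m·m + 6·3^m - 3 = 3^(m+1)(-(m+1) + 3) - 3,
which is the closed form with r = m+1.
This completes the induction.

P(r) = 3^r(-r + 3) - 3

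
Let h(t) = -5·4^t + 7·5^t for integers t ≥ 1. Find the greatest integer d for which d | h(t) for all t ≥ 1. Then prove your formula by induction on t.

d = 5

Computing the first values: h(1) = 15 and h(2) = 95; gcd(15, 95) = 5, so d ≤ 5.
We prove 5 | -5·4^t + 7·5^t for all t ≥ 1 by induction on t.
When t = 1: h(1) = 15 = 5·(3), so 5 | h(1).
Inductive step: suppose the statement holds for some m ≥ 1, i.e. 5 | h(m). Then
h(m+1) − 5·h(m) = (-5·4^(m+1) + 7·5^(m+1)) − 5·(-5·4^m + 7·5^m) = (-5)·4^m·(4 − 5) = (5)·4^m. Since 5 | h(m) by the inductive hypothesis, 5 | 5·h(m); and 5 | 5 since 5 = 5·1. Therefore 5 | h(m+1).
This completes the induction.
Therefore the largest such d is 5.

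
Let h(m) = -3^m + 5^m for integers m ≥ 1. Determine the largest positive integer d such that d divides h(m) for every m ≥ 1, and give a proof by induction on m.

Computing the first values: h(1) = 2 and h(2) = 16; gcd(2, 16) = 2, so d ≤ 2.
We prove 2 | -3^m + 5^m for all m ≥ 1 by induction on m.
Base case (m = 1): h(1) = 2 = 2·(1), so 2 | h(1).
Suppose the result is true for m = r, i.e. 2 | h(r). Then
5^{r+1} − 3^{r+1} = 5·5^r − 3·3^r = 5·(5^r − 3^r) + (2)·3^r. The first term is divisible by 2 by the inductive hypothesis, and the second term (2)·3^r is divisible by 2 since 2 | 2. Hence 2 | h(r+1).
By the principle of mathematical induction, the result holds for all m ≥ 1.
Therefore the largest such d is 2.

d = 2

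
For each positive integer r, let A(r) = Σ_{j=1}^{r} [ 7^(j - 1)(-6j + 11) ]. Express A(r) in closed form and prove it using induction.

A(r) = 7^r(-r + 2) - 2

We claim A(r) = 7^r(-r + 2) - 2 for all r ≥ 1.
Base case (r = 1): A(1) = 5, and the closed form gives 5. They agree.
Suppose the result is true for r = j, so A(j) = 7^j(-j + 2) - 2.
Then A(j+1) = A(j) + (7^j(-6j + 5)) = (7^j(-j + 2) - 2) + (7^j(-6j + 5)).
Simplifying, A(j+1) = -7^(j + 1)j + 7^(j + 1) - 2 = 7^(j+1)(-(j+1) + 2) - 2,
which is the closed form with r = j+1.
This completes the induction.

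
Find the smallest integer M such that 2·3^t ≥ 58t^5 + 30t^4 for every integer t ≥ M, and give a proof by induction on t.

M = 16

At t = 15: 28697814 < 45562500, so the inequality fails and M ≥ 16. We prove 2·3^t ≥ 58t^5 + 30t^4 for all t ≥ 16.
For the base case t = 16: 2·3^t = 86093442 and 58t^5 + 30t^4 = 62783488, so 86093442 ≥ 62783488.
Inductive step: suppose the statement holds for some k ≥ 16, so 2·3^k ≥ 58k^5 + 30k^4.
Then 2·3^(k + 1) = 3·(2·3^k) ≥ 3·(58k^5 + 30k^4).
Also, for k ≥ 16 we have 3·(58k^5 + 30k^4) ≥ 58(k+1)^5 + 30(k+1)^4, since 3·(58k^5 + 30k^4) − (58(k+1)^5 + 30(k+1)^4) = 116k^5 - 230k^4 - 700k^3 - 760k^2 - 410k - 88, which is nonnegative for all k ≥ 16.
Combining, 2·3^(k + 1) ≥ 58(k+1)^5 + 30(k+1)^4.
By the principle of mathematical induction, the result holds for all t ≥ 16.
Hence the smallest such M is 16.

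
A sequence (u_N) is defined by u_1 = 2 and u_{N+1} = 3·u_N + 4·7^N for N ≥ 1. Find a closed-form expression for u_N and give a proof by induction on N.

Computing the first terms: u_1 = 2, u_2 = 34, u_3 = 298. This suggests u_N = -5·3^(N - 1) + 7^N.
Base step (N = 1): the formula gives 2 = 2 = u_1.
Inductive step: suppose the statement holds for some i ≥ 1, so u_i = -5·3^(i - 1) + 7^i.
Then u_{i+1} = 3·u_i + 4·7^i = 3·(-5·3^(i - 1) + 7^i) + 4·7^i = -5·3^i + 7^(i + 1) = -5·3^((i+1) - 1) + 7^(i+1),
which is the claimed formula at N = i+1.
This completes the induction.

u_N = -5·3^(N - 1) + 7^N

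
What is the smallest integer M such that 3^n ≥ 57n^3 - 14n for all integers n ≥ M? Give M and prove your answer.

M = 10

At n = 9: 19683 < 41427, so the inequality fails and M ≥ 10. We prove 3^n ≥ 57n^3 - 14n for all n ≥ 10.
Base step (n = 10): 3^n = 59049 and 57n^3 - 14n = 56860, so 59049 ≥ 56860.
Inductive step: assume the claim holds for n = m, so 3^m ≥ 57m^3 - 14m.
Then 3^(m + 1) = 3·(3^m) ≥ 3·(57m^3 - 14m).
Also, for m ≥ 10 we have 3·(57m^3 - 14m) ≥ 57(m+1)^3 - 14(m+1), since 3·(57m^3 - 14m) − (57(m+1)^3 - 14(m+1)) = 114m^3 - 171m^2 - 199m - 43, which is nonnegative for all m ≥ 10.
Combining, 3^(m + 1) ≥ 57(m+1)^3 - 14(m+1).
By the principle of mathematical induction, the result holds for all n ≥ 10.
Hence the smallest such M is 10.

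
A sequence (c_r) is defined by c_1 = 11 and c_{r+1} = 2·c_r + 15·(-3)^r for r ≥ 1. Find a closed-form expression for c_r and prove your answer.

Computing the first terms: c_1 = 11, c_2 = -23, c_3 = 89. This suggests c_r = (-3)^(r + 1) + 2^r.
For the base case r = 1: the formula gives 11 = 11 = c_1.
For the inductive step, assume it holds for an arbitrary j ≥ 1, so c_j = (-3)^(j + 1) + 2^j.
Then c_{j+1} = 2·c_j + 15·(-3)^j = 2·((-3)^(j + 1) + 2^j) + 15·(-3)^j = (-3)^(j + 2) + 2^(j + 1) = (-3)^((j+1) + 1) + 2^(j+1),
which is the claimed formula at r = j+1.
By the principle of mathematical induction, the result holds for all r ≥ 1.

c_r = (-3)^(r + 1) + 2^r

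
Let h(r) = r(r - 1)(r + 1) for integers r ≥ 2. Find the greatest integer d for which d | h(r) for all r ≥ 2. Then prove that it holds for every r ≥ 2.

d = 6

Computing the first values: h(2) = 6 and h(3) = 24; gcd(6, 24) = 6, so d ≤ 6.
We prove 6 | r(r - 1)(r + 1) for all r ≥ 2 by induction on r.
Base case (r = 2): h(2) = 6 = 6·(1), so 6 | h(2).
For the inductive step, assume it holds for an arbitrary i ≥ 2, i.e. 6 | h(i). Then
h(i+1) − h(i) = i·(i+1)·(i+2) − (i-1)·i·(i+1) = i·(i+1)·[(i+2) − (i-1)] = 3·i·(i+1). The product of 2 consecutive integers is divisible by (2)! = 2, so h(i+1) − h(i) is divisible by 3·2 = 6. By the inductive hypothesis 6 | h(i), hence 6 | h(i+1).
Hence, by induction on r, the claim holds for every r ≥ 2.
Therefore the largest such d is 6.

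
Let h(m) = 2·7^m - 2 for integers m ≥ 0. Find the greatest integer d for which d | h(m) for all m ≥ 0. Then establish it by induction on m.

d = 12

Computing the first values: h(0) = 0 and h(1) = 12; gcd(0, 12) = 12, so d ≤ 12.
We prove 12 | 2·7^m - 2 for all m ≥ 0 by induction on m.
Base step (m = 0): h(0) = 0 = 12·(0), so 12 | h(0).
Inductive step: assume the claim holds for m = r, i.e. 12 | h(r). Then
h(r+1) = 2·7^(r+1) - 2 = 7·(2·7^r - 2) + 12 = 7·h(r) + 12. The first term is divisible by 12 by the inductive hypothesis, and 12 is divisible by 12. Hence 12 | h(r+1).
This completes the induction.
Therefore the largest such d is 12.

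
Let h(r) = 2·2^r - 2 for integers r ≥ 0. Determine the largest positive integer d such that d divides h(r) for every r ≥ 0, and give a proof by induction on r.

d = 2

Computing the first values: h(0) = 0 and h(1) = 2; gcd(0, 2) = 2, so d ≤ 2.
We prove 2 | 2·2^r - 2 for all r ≥ 0 by induction on r.
For the base case r = 0: h(0) = 0 = 2·(0), so 2 | h(0).
Inductive step: suppose the statement holds for some j ≥ 0, i.e. 2 | h(j). Then
h(j+1) = 2·2^(j+1) - 2 = 2·(2·2^j - 2) + 2 = 2·h(j) + 2. The first term is divisible by 2 by the inductive hypothesis, and 2 is divisible by 2. Hence 2 | h(j+1).
By induction, the statement is established for all r ≥ 0.
Therefore the largest such d is 2.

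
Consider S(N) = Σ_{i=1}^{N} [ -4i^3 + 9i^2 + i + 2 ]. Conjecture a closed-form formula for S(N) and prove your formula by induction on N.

We claim S(N) = -N(N^3 - N^2 - 4N - 4) for all N ≥ 1.
For the base case N = 1: S(1) = 8, and the closed form gives 8. They agree.
For the inductive step, assume it holds for an arbitrary i ≥ 1, so S(i) = i(-i^3 + i^2 + 4i + 4).
Then S(i+1) = S(i) + (-4i^3 - 3i^2 + 7i + 8) = (i(-i^3 + i^2 + 4i + 4)) + (-4i^3 - 3i^2 + 7i + 8).
Simplifying, S(i+1) = -(i + 1)(i^3 + 2i^2 - 3i - 8) = -(i+1)((i+1)^3 - (i+1)^2 - 4(i+1) - 4),
which is the closed form with N = i+1.
By the principle of mathematical induction, the result holds for all N ≥ 1.

S(N) = -N(N^3 - N^2 - 4N - 4)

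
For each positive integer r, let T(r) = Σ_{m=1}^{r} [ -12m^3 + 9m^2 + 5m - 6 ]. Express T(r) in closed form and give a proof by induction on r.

We claim T(r) = -r(3r^3 + 3r^2 - 4r + 2) for all r ≥ 1.
Base case (r = 1): T(1) = -4, and the closed form gives -4. They agree.
For the inductive step, assume it holds for an arbitrary m ≥ 1, so T(m) = m(-3m^3 - 3m^2 + 4m - 2).
Then T(m+1) = T(m) + (-12m^3 - 27m^2 - 13m - 4) = (m(-3m^3 - 3m^2 + 4m - 2)) + (-12m^3 - 27m^2 - 13m - 4).
Simplifying, T(m+1) = -(m + 1)(3m^3 + 12m^2 + 11m + 4) = -(m+1)(3(m+1)^3 + 3(m+1)^2 - 4(m+1) + 2),
which is the closed form with r = m+1.
By induction, the statement is established for all r ≥ 1.

T(r) = -r(3r^3 + 3r^2 - 4r + 2)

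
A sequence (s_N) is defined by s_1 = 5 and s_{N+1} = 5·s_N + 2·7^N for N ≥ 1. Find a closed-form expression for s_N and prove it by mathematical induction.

Computing the first terms: s_1 = 5, s_2 = 39, s_3 = 293. This suggests s_N = -2·5^(N - 1) + 7^N.
Base step (N = 1): the formula gives 5 = 5 = s_1.
For the inductive step, assume it holds for an arbitrary i ≥ 1, so s_i = -2·5^(i - 1) + 7^i.
Then s_{i+1} = 5·s_i + 2·7^i = 5·(-2·5^(i - 1) + 7^i) + 2·7^i = -2·5^i + 7^(i + 1) = -2·5^((i+1) - 1) + 7^(i+1),
which is the claimed formula at N = i+1.
By the principle of mathematical induction, the result holds for all N ≥ 1.

s_N = -2·5^(N - 1) + 7^N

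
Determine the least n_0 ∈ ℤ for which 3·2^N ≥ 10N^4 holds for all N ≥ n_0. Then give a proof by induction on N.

At N = 18: 786432 < 1049760, so the inequality fails and n_0 ≥ 19. We prove 3·2^N ≥ 10N^4 for all N ≥ 19.
Base case (N = 19): 3·2^N = 1572864 and 10N^4 = 1303210, so 1572864 ≥ 1303210.
For the inductive step, assume it holds for an arbitrary i ≥ 19, so 3·2^i ≥ 10i^4.
Then 3·2^(i + 1) = 2·(3·2^i) ≥ 2·(10i^4).
Also, for i ≥ 19 we have 2·(10i^4) ≥ 10(i+1)^4, since 2 ≥ (1 + 1/i)^4 for all i ≥ 19.
Combining, 3·2^(i + 1) ≥ 10(i+1)^4.
This completes the induction.
Hence the smallest such n_0 is 19.

n_0 = 19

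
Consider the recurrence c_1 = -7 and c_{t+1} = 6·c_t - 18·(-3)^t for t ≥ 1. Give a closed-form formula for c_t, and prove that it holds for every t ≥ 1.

c_t = 2(-3)^t - 6^(t - 1)

Computing the first terms: c_1 = -7, c_2 = 12, c_3 = -90. This suggests c_t = 2(-3)^t - 6^(t - 1).
When t = 1: the formula gives -7 = -7 = c_1.
For the inductive step, assume it holds for an arbitrary i ≥ 1, so c_i = 2(-3)^i - 6^(i - 1).
Then c_{i+1} = 6·c_i - 18·(-3)^i = 6·(2(-3)^i - 6^(i - 1)) - 18·(-3)^i = 2(-3)^(i + 1) - 6^i = 2(-3)^(i+1) - 6^((i+1) - 1),
which is the claimed formula at t = i+1.
Hence, by induction on t, the claim holds for every t ≥ 1.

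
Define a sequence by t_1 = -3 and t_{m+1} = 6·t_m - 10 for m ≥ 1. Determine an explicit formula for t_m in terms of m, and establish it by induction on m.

t_m = -5·6^(m - 1) + 2

Computing the first terms: t_1 = -3, t_2 = -28, t_3 = -178. This suggests t_m = -5·6^(m - 1) + 2.
Base step (m = 1): the formula gives -3 = -3 = t_1.
Inductive step: assume the claim holds for m = p, so t_p = -5·6^(p - 1) + 2.
Then t_{p+1} = 6·t_p - 10 = 6·(-5·6^(p - 1) + 2) - 10 = -5·6^p + 2 = -5·6^((p+1) - 1) + 2,
which is the claimed formula at m = p+1.
Hence, by induction on m, the claim holds for every m ≥ 1.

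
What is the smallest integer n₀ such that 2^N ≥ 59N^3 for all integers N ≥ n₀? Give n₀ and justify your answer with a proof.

At N = 18: 262144 < 344088, so the inequality fails and n₀ ≥ 19. We prove 2^N ≥ 59N^3 for all N ≥ 19.
Base case (N = 19): 2^N = 524288 and 59N^3 = 404681, so 524288 ≥ 404681.
Suppose the result is true for N = j, so 2^j ≥ 59j^3.
Then 2^(j + 1) = 2·(2^j) ≥ 2·(59j^3).
Also, for j ≥ 19 we have 2·(59j^3) ≥ 59(j+1)^3, since 2 ≥ (1 + 1/j)^3 for all j ≥ 19.
Combining, 2^(j + 1) ≥ 59(j+1)^3.
Hence, by induction on N, the claim holds for every N ≥ 19.
Hence the smallest such n₀ is 19.

n₀ = 19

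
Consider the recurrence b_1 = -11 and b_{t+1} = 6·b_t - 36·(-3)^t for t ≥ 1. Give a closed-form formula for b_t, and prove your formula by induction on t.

Computing the first terms: b_1 = -11, b_2 = 42, b_3 = -72. This suggests b_t = 4(-3)^t + 6^(t - 1).
Base case (t = 1): the formula gives -11 = -11 = b_1.
Suppose the result is true for t = m, so b_m = 4(-3)^m + 6^(m - 1).
Then b_{m+1} = 6·b_m - 36·(-3)^m = 6·(4(-3)^m + 6^(m - 1)) - 36·(-3)^m = 4(-3)^(m + 1) + 6^m = 4(-3)^(m+1) + 6^((m+1) - 1),
which is the claimed formula at t = m+1.
By the principle of mathematical induction, the result holds for all t ≥ 1.

b_t = 4(-3)^t + 6^(t - 1)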